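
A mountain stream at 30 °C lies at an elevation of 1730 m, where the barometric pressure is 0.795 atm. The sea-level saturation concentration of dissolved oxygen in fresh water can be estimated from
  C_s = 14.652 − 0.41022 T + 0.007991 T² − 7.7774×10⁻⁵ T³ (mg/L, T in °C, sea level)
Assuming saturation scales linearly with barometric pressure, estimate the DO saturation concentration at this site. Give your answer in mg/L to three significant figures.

At sea level: C_s = 14.652 − 0.41022×30 + 0.007991×30² − 7.7774×10⁻⁵×30³ = 7.437 mg/L.
Pressure correction: C_s' = 7.437 × 0.795 = 5.913 mg/L.

C_s ≈ 5.91 mg/L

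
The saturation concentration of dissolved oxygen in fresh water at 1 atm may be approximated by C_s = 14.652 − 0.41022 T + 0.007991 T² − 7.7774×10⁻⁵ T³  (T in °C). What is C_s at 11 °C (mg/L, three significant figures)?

C_s = 14.652 − 0.41022×11 + 0.007991×11² − 7.7774×10⁻⁵×11³ = 11.00 mg/L.

C_s ≈ 11.0 mg/L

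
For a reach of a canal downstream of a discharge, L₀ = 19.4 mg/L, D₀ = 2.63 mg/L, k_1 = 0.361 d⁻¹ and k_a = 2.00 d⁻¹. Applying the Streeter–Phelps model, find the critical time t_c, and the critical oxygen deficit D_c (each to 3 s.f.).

t_c ≈ 0.461 d; D_c ≈ 2.96 mg/L

At the critical point dD/dt = 0, so k_1 L₀ e^(−k_1 t) = k_a D. Substituting D(t) from the Streeter–Phelps equation and solving for t gives
t_c = ln[(k_a/k_1)(1 − D₀(k_a−k_1)/(k_1 L₀))] / (k_a−k_1).
Here k_a−k_1 = 1.639 d⁻¹ and 1 − D₀(k_a−k_1)/(k_1 L₀) = 1 − 2.63×1.639/(0.361×19.4) = 0.3845, so
t_c = ln(5.540 × 0.3845) / 1.639 = 0.7562 / 1.639 = 0.4614 d.
L(t_c) = L₀ e^(−k_1 t_c) = 19.4 × 0.8466 = 16.42 mg/L, and at the critical point k_a D_c = k_1 L, so D_c = (0.361/2.00) × 16.42 = 2.964 mg/L.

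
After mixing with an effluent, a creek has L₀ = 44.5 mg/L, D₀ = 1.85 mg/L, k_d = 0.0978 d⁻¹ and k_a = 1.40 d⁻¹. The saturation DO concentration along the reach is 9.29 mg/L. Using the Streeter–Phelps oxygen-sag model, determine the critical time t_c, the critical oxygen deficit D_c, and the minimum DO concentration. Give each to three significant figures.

t_c ≈ 1.42 d; D_c ≈ 2.70 mg/L; min DO ≈ 6.59 mg/L

At the critical point dD/dt = 0, so k_d L₀ e^(−k_d t) = k_a D. Substituting D(t) from the Streeter–Phelps equation and solving for t gives
t_c = ln[(k_a/k_d)(1 − D₀(k_a−k_d)/(k_d L₀))] / (k_a−k_d).
Here k_a−k_d = 1.302 d⁻¹ and 1 − D₀(k_a−k_d)/(k_d L₀) = 1 − 1.85×1.302/(0.0978×44.5) = 0.4465, so
t_c = ln(14.31 × 0.4465) / 1.302 = 1.855 / 1.302 = 1.424 d.
D_c = (k_d/k_a) L₀ e^(−k_d t_c) = (0.0978/1.40) × 44.5 × e^(−0.0978×1.424) = 0.06986 × 44.5 × 0.8700 = 2.704 mg/L.
Minimum DO = C_s − D_c = 9.29 − 2.704 = 6.586 mg/L.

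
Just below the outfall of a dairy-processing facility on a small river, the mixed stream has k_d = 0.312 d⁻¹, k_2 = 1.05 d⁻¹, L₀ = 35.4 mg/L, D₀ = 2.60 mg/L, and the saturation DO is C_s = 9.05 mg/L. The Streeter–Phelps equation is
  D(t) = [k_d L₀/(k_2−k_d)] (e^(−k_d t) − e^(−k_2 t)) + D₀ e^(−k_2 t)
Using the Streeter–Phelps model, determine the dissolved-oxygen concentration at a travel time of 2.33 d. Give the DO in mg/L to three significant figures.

DO ≈ 2.89 mg/L

k_d L₀/(k_2−k_d) = 0.312×35.4/(1.05−0.312) = 11.04/0.7380 = 14.97 mg/L.
e^(−k_d t) = e^(−0.312×2.330) = 0.4834; e^(−k_2 t) = e^(−1.05×2.330) = 0.08660.
D = 14.97 × (0.4834 − 0.08660) + 2.60 × 0.08660 = 5.938 + 0.2251 = 6.163 mg/L.
DO = C_s − D = 9.05 − 6.163 = 2.887 mg/L.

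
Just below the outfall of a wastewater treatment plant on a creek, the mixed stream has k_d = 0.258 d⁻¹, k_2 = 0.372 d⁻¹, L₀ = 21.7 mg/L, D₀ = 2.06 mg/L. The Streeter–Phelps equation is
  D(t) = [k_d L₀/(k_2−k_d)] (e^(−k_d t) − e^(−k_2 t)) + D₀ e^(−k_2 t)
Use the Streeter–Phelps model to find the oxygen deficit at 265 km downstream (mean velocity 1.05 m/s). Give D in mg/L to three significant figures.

D ≈ 7.24 mg/L

Travel time t = x/v = 265 km / (1.05 m/s) = 265000 m / 1.05 m/s = 252400 s = 2.921 d.
k_d L₀/(k_2−k_d) = 0.258×21.7/(0.372−0.258) = 5.599/0.1140 = 49.11 mg/L.
e^(−k_d t) = e^(−0.258×2.921) = 0.4707; e^(−k_2 t) = e^(−0.372×2.921) = 0.3373.
D = 49.11 × (0.4707 − 0.3373) + 2.06 × 0.3373 = 6.547 + 0.6949 = 7.242 mg/L.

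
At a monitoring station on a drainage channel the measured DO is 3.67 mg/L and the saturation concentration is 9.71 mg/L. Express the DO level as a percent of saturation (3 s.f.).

% saturation = C/C_s × 100 = 3.67/9.71 × 100 = 37.8 %.

37.8 % saturation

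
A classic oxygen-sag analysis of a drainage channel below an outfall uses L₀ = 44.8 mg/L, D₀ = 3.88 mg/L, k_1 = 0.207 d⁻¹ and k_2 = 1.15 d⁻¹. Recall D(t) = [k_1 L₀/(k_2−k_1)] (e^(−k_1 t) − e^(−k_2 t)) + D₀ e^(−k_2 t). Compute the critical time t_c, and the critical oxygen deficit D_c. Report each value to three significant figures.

t_c = [1/(k_2−k_1)] ln[(k_2/k_1)(1 − D₀(k_2−k_1)/(k_1 L₀))]
= [1/(1.15−0.207)] ln[(1.15/0.207)(1 − 3.88×0.9430/(0.207×44.8))]
= (1/0.9430) ln[5.556 × 0.6055] = 1.060 × ln(3.364) = 1.060 × 1.213 = 1.286 d.
D_c = (k_1/k_2) L₀ e^(−k_1 t_c) = (0.207/1.15) × 44.8 × e^(−0.207×1.286) = 0.1800 × 44.8 × 0.7662 = 6.179 mg/L.

t_c ≈ 1.29 d; D_c ≈ 6.18 mg/L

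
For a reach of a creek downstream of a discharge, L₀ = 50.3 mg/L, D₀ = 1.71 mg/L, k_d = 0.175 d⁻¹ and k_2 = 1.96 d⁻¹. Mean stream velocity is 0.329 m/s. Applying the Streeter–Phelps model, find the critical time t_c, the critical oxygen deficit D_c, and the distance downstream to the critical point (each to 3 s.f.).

At the critical point dD/dt = 0, so k_d L₀ e^(−k_d t) = k_2 D. Substituting D(t) from the Streeter–Phelps equation and solving for t gives
t_c = ln[(k_2/k_d)(1 − D₀(k_2−k_d)/(k_d L₀))] / (k_2−k_d).
Here k_2−k_d = 1.785 d⁻¹ and 1 − D₀(k_2−k_d)/(k_d L₀) = 1 − 1.71×1.785/(0.175×50.3) = 0.6532, so
t_c = ln(11.20 × 0.6532) / 1.785 = 1.990 / 1.785 = 1.115 d.
D_c = (k_d/k_2) L₀ e^(−k_d t_c) = (0.175/1.96) × 50.3 × e^(−0.175×1.115) = 0.08929 × 50.3 × 0.8227 = 3.695 mg/L.
x_c = v t_c = 0.329 m/s × 1.115 d × 86400 s/d = 31690 m ≈ 31.7 km.

t_c ≈ 1.11 d; D_c ≈ 3.70 mg/L; x_c ≈ 31.7 km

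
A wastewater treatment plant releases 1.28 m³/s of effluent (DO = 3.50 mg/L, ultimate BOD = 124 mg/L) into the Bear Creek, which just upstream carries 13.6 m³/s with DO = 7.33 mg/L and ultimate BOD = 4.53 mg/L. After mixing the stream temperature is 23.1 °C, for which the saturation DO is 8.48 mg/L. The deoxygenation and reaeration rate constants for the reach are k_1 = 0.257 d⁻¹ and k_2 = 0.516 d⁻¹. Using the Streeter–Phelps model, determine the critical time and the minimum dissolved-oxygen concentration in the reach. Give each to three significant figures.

Mixed DO = (13.6×7.33 + 1.28×3.50)/(13.6+1.28) = 104.2/14.88 = 7.001 mg/L.
Mixed L₀ = (13.6×4.53 + 1.28×124)/(14.88) = 220.3/14.88 = 14.81 mg/L.
Initial deficit D₀ = C_s − DO₀ = 8.48 − 7.001 = 1.479 mg/L.
t_c = (1/0.2590) ln[(0.516/0.257)(1 − 1.479×0.2590/(0.257×14.81))] = 3.861 × ln(1.806) = 2.281 d.
D_c = (0.257/0.516) × 14.81 × e^(−0.257×2.281) = 0.4981 × 14.81 × 0.5564 = 4.103 mg/L.
Minimum DO = 8.48 − 4.103 = 4.377 mg/L.

t_c ≈ 2.28 d; minimum DO ≈ 4.38 mg/L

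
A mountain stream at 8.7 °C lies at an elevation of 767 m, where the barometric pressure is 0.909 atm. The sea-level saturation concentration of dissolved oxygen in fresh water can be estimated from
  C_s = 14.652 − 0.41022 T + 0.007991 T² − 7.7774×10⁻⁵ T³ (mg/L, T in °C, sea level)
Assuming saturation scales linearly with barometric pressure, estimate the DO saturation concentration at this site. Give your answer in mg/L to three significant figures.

C_s ≈ 10.6 mg/L

At sea level: C_s = 14.652 − 0.41022×8.7 + 0.007991×8.7² − 7.7774×10⁻⁵×8.7³ = 11.64 mg/L.
Pressure correction: C_s' = 11.64 × 0.909 = 10.58 mg/L.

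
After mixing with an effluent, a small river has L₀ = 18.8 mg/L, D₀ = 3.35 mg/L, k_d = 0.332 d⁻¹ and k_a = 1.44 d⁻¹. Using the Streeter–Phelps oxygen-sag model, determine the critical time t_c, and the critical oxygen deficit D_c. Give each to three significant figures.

At the critical point dD/dt = 0, so k_d L₀ e^(−k_d t) = k_a D. Substituting D(t) from the Streeter–Phelps equation and solving for t gives
t_c = ln[(k_a/k_d)(1 − D₀(k_a−k_d)/(k_d L₀))] / (k_a−k_d).
Here k_a−k_d = 1.108 d⁻¹ and 1 − D₀(k_a−k_d)/(k_d L₀) = 1 − 3.35×1.108/(0.332×18.8) = 0.4053, so
t_c = ln(4.337 × 0.4053) / 1.108 = 0.5642 / 1.108 = 0.5092 d.
D_c = (k_d/k_a) L₀ e^(−k_d t_c) = (0.332/1.44) × 18.8 × e^(−0.332×0.5092) = 0.2306 × 18.8 × 0.8445 = 3.660 mg/L.

t_c ≈ 0.509 d; D_c ≈ 3.66 mg/L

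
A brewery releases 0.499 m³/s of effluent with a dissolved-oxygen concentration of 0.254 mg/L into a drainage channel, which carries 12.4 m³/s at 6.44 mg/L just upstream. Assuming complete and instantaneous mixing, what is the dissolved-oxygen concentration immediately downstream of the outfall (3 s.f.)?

6.20 mg/L

Flow-weighted mixing: C = (Q_r C_r + Q_w C_w)/(Q_r + Q_w)
= (12.4×6.44 + 0.499×0.254)/(12.4 + 0.499) = 79.98/12.90 = 6.201 mg/L.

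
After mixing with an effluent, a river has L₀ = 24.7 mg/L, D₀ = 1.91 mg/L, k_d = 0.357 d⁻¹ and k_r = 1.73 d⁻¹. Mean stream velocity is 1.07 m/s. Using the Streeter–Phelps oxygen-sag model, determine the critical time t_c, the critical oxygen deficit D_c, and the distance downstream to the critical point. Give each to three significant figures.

t_c ≈ 0.892 d; D_c ≈ 3.71 mg/L; x_c ≈ 82.5 km

At the critical point dD/dt = 0, so k_d L₀ e^(−k_d t) = k_r D. Substituting D(t) from the Streeter–Phelps equation and solving for t gives
t_c = ln[(k_r/k_d)(1 − D₀(k_r−k_d)/(k_d L₀))] / (k_r−k_d).
Here k_r−k_d = 1.373 d⁻¹ and 1 − D₀(k_r−k_d)/(k_d L₀) = 1 − 1.91×1.373/(0.357×24.7) = 0.7026, so
t_c = ln(4.846 × 0.7026) / 1.373 = 1.225 / 1.373 = 0.8923 d.
L(t_c) = L₀ e^(−k_d t_c) = 24.7 × 0.7272 = 17.96 mg/L, and at the critical point k_r D_c = k_d L, so D_c = (0.357/1.73) × 17.96 = 3.707 mg/L.
x_c = v t_c = 1.07 m/s × 0.8923 d × 86400 s/d = 82490 m ≈ 82.5 km.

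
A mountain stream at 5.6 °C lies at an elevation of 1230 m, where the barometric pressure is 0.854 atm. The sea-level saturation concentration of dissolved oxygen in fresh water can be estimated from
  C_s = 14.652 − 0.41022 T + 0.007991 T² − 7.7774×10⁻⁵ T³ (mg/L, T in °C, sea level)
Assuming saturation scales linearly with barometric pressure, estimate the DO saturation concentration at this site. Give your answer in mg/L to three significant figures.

At sea level: C_s = 14.652 − 0.41022×5.6 + 0.007991×5.6² − 7.7774×10⁻⁵×5.6³ = 12.59 mg/L.
Pressure correction: C_s' = 12.59 × 0.854 = 10.75 mg/L.

C_s ≈ 10.8 mg/L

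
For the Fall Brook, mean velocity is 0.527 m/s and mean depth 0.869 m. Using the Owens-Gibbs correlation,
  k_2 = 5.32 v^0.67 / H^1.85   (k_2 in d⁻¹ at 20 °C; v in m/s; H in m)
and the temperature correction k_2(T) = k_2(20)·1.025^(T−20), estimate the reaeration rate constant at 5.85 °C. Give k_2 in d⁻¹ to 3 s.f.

k_2(20) = 5.32 × 0.527^0.67 / 0.869^1.85 = 5.32 × 0.6510 / 0.7712 = 4.491 d⁻¹.
k_2(5.85) = 4.491 × 1.025^(5.85−20) = 4.491 × 0.7051 = 3.167 d⁻¹.

k_2 ≈ 3.17 d⁻¹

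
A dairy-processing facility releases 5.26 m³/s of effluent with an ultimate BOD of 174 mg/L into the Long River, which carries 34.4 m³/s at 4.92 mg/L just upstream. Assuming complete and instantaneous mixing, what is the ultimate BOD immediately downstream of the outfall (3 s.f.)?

27.3 mg/L

Flow-weighted mixing: C = (Q_r C_r + Q_w C_w)/(Q_r + Q_w)
= (34.4×4.92 + 5.26×174)/(34.4 + 5.26) = 1084/39.66 = 27.34 mg/L.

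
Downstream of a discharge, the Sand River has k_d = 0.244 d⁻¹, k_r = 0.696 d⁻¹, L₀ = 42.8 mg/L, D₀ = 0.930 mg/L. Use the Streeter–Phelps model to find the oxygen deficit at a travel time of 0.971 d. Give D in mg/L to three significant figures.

D ≈ 6.95 mg/L

k_d L₀/(k_r−k_d) = 0.244×42.8/(0.696−0.244) = 10.44/0.4520 = 23.10 mg/L.
e^(−k_d t) = e^(−0.244×0.9710) = 0.7891; e^(−k_r t) = e^(−0.696×0.9710) = 0.5087.
D = 23.10 × (0.7891 − 0.5087) + 0.930 × 0.5087 = 6.476 + 0.4731 = 6.950 mg/L.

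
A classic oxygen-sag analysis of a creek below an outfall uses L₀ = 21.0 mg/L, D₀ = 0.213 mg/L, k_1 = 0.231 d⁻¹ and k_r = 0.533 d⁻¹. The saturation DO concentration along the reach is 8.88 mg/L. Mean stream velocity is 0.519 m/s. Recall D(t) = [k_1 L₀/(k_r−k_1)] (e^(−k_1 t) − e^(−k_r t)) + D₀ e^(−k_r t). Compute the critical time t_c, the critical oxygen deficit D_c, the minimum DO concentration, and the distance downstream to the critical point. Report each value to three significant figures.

At the critical point dD/dt = 0, so k_1 L₀ e^(−k_1 t) = k_r D. Substituting D(t) from the Streeter–Phelps equation and solving for t gives
t_c = ln[(k_r/k_1)(1 − D₀(k_r−k_1)/(k_1 L₀))] / (k_r−k_1).
Here k_r−k_1 = 0.3020 d⁻¹ and 1 − D₀(k_r−k_1)/(k_1 L₀) = 1 − 0.213×0.3020/(0.231×21.0) = 0.9867, so
t_c = ln(2.307 × 0.9867) / 0.3020 = 0.8228 / 0.3020 = 2.724 d.
D_c = (k_1/k_r) L₀ e^(−k_1 t_c) = (0.231/0.533) × 21.0 × e^(−0.231×2.724) = 0.4334 × 21.0 × 0.5330 = 4.851 mg/L.
Minimum DO = C_s − D_c = 8.88 − 4.851 = 4.029 mg/L.
x_c = v t_c = 0.519 m/s × 2.724 d × 86400 s/d = 122200 m ≈ 122 km.

t_c ≈ 2.72 d; D_c ≈ 4.85 mg/L; min DO ≈ 4.03 mg/L; x_c ≈ 122 km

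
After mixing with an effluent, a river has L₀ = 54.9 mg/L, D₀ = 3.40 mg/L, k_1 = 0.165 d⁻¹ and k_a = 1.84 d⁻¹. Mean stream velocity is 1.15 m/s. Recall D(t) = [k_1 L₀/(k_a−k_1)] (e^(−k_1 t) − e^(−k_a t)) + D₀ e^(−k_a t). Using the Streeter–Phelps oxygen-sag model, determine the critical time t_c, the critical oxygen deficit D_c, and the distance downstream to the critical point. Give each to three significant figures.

With k_a/k_1 = 11.15 and 1 − D₀(k_a−k_1)/(k_1 L₀) = 0.3713,
t_c = ln(11.15 × 0.3713) / (1.84 − 0.165) = ln(4.141) / 1.675 = 1.421/1.675 = 0.8483 d.
L(t_c) = L₀ e^(−k_1 t_c) = 54.9 × 0.8694 = 47.73 mg/L, and at the critical point k_a D_c = k_1 L, so D_c = (0.165/1.84) × 47.73 = 4.280 mg/L.
x_c = v t_c = 1.15 m/s × 0.8483 d × 86400 s/d = 84280 m ≈ 84.3 km.

t_c ≈ 0.848 d; D_c ≈ 4.28 mg/L; x_c ≈ 84.3 km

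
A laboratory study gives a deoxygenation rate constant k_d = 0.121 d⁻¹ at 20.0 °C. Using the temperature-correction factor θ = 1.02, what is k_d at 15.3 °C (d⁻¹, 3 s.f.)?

k_d ≈ 0.110 d⁻¹

k_d(T₂) = k_d(T₁) · θ^(T₂−T₁) = 0.121 × 1.02^(15.3−20.0)
= 0.121 × 1.02^-4.70 = 0.121 × 0.9111 = 0.1102 d⁻¹.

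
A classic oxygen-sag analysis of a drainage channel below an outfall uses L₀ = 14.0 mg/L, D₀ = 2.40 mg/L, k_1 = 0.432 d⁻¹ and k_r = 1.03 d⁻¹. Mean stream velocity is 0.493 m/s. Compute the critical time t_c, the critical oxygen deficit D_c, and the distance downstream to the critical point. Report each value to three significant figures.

t_c ≈ 1.00 d; D_c ≈ 3.81 mg/L; x_c ≈ 42.6 km

At the critical point dD/dt = 0, so k_1 L₀ e^(−k_1 t) = k_r D. Substituting D(t) from the Streeter–Phelps equation and solving for t gives
t_c = ln[(k_r/k_1)(1 − D₀(k_r−k_1)/(k_1 L₀))] / (k_r−k_1).
Here k_r−k_1 = 0.5980 d⁻¹ and 1 − D₀(k_r−k_1)/(k_1 L₀) = 1 − 2.40×0.5980/(0.432×14.0) = 0.7627, so
t_c = ln(2.384 × 0.7627) / 0.5980 = 0.5980 / 0.5980 = 1.000 d.
D_c = (k_1/k_r) L₀ e^(−k_1 t_c) = (0.432/1.03) × 14.0 × e^(−0.432×1.000) = 0.4194 × 14.0 × 0.6492 = 3.812 mg/L.
x_c = v t_c = 0.493 m/s × 1.000 d × 86400 s/d = 42590 m ≈ 42.6 km.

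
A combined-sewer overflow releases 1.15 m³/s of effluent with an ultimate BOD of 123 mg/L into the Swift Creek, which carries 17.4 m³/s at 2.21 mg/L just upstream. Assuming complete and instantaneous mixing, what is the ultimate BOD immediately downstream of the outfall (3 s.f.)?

Flow-weighted mixing: C = (Q_r C_r + Q_w C_w)/(Q_r + Q_w)
= (17.4×2.21 + 1.15×123)/(17.4 + 1.15) = 179.9/18.55 = 9.698 mg/L.

9.70 mg/L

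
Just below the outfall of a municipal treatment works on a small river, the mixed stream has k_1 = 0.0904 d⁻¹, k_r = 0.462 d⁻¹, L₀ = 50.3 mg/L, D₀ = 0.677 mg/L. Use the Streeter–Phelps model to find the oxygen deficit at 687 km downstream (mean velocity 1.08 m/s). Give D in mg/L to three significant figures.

Travel time t = x/v = 687 km / (1.08 m/s) = 687000 m / 1.08 m/s = 636100 s = 7.362 d.
k_1 L₀/(k_r−k_1) = 0.0904×50.3/(0.462−0.0904) = 4.547/0.3716 = 12.24 mg/L.
e^(−k_1 t) = e^(−0.0904×7.362) = 0.5140; e^(−k_r t) = e^(−0.462×7.362) = 0.03333.
D = 12.24 × (0.5140 − 0.03333) + 0.677 × 0.03333 = 5.882 + 0.02256 = 5.904 mg/L.

D ≈ 5.90 mg/L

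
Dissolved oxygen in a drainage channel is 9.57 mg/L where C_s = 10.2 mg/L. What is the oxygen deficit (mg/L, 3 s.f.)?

D ≈ 0.630 mg/L

D = C_s − C = 10.2 − 9.57 = 0.630 mg/L.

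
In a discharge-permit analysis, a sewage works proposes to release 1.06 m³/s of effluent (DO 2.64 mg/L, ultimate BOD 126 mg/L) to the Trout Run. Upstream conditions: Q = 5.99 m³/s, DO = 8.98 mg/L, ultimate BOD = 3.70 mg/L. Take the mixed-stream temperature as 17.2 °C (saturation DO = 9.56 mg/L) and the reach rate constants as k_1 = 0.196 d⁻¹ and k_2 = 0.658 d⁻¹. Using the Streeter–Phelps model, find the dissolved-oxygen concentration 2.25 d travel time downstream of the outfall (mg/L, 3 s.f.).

Mixed DO = (5.99×8.98 + 1.06×2.64)/(5.99+1.06) = 56.59/7.050 = 8.027 mg/L.
Mixed L₀ = (5.99×3.70 + 1.06×126)/(7.050) = 155.7/7.050 = 22.09 mg/L.
Initial deficit D₀ = C_s − DO₀ = 9.56 − 8.027 = 1.533 mg/L.
D(2.25) = [0.196×22.09/(0.658−0.196)](e^(−0.196×2.25) − e^(−0.658×2.25)) + 1.533 e^(−0.658×2.25)
= 9.371 × (0.6434 − 0.2275) + 1.533 × 0.2275 = 4.246 mg/L.
DO = 9.56 − 4.246 = 5.314 mg/L.

DO ≈ 5.31 mg/L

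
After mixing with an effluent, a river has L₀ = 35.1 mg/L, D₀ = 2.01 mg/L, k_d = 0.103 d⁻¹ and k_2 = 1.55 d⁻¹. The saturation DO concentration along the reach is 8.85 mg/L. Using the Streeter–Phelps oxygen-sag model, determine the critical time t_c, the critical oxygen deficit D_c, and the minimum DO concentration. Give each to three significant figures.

At the critical point dD/dt = 0, so k_d L₀ e^(−k_d t) = k_2 D. Substituting D(t) from the Streeter–Phelps equation and solving for t gives
t_c = ln[(k_2/k_d)(1 − D₀(k_2−k_d)/(k_d L₀))] / (k_2−k_d).
Here k_2−k_d = 1.447 d⁻¹ and 1 − D₀(k_2−k_d)/(k_d L₀) = 1 − 2.01×1.447/(0.103×35.1) = 0.1955, so
t_c = ln(15.05 × 0.1955) / 1.447 = 1.079 / 1.447 = 0.7458 d.
D_c = (k_d/k_2) L₀ e^(−k_d t_c) = (0.103/1.55) × 35.1 × e^(−0.103×0.7458) = 0.06645 × 35.1 × 0.9261 = 2.160 mg/L.
Minimum DO = C_s − D_c = 8.85 − 2.160 = 6.690 mg/L.

t_c ≈ 0.746 d; D_c ≈ 2.16 mg/L; min DO ≈ 6.69 mg/L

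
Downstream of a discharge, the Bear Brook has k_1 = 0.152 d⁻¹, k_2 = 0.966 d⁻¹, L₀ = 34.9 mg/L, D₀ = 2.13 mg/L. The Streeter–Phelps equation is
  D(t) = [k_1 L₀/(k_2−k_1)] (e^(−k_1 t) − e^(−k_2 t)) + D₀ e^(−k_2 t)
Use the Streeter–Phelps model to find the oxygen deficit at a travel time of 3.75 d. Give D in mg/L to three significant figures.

k_1 L₀/(k_2−k_1) = 0.152×34.9/(0.966−0.152) = 5.305/0.8140 = 6.517 mg/L.
e^(−k_1 t) = e^(−0.152×3.750) = 0.5655; e^(−k_2 t) = e^(−0.966×3.750) = 0.02672.
D = 6.517 × (0.5655 − 0.02672) + 2.13 × 0.02672 = 3.511 + 0.05690 = 3.568 mg/L.

D ≈ 3.57 mg/L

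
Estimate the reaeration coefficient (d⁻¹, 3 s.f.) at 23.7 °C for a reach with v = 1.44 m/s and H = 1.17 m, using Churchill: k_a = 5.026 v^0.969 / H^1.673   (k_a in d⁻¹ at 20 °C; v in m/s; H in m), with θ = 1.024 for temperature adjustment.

k_a ≈ 6.01 d⁻¹

k_a(20) = 5.026 × 1.44^0.969 / 1.17^1.673 = 5.026 × 1.424 / 1.300 = 5.503 d⁻¹.
k_a(23.7) = 5.503 × 1.024^(23.7−20) = 5.503 × 1.092 = 6.008 d⁻¹.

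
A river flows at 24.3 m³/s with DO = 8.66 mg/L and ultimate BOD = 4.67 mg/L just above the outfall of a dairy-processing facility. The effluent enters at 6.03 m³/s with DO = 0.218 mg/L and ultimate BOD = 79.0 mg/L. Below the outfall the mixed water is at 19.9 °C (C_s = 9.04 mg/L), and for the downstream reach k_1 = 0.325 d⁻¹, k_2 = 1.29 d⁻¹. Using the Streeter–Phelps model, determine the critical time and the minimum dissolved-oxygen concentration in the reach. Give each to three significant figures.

Mixed DO = (24.3×8.66 + 6.03×0.218)/(24.3+6.03) = 211.8/30.33 = 6.982 mg/L.
Mixed L₀ = (24.3×4.67 + 6.03×79.0)/(30.33) = 589.9/30.33 = 19.45 mg/L.
Initial deficit D₀ = C_s − DO₀ = 9.04 − 6.982 = 2.058 mg/L.
t_c = (1/0.9650) ln[(1.29/0.325)(1 − 2.058×0.9650/(0.325×19.45))] = 1.036 × ln(2.722) = 1.038 d.
D_c = (0.325/1.29) × 19.45 × e^(−0.325×1.038) = 0.2519 × 19.45 × 0.7137 = 3.497 mg/L.
Minimum DO = 9.04 − 3.497 = 5.543 mg/L.

t_c ≈ 1.04 d; minimum DO ≈ 5.54 mg/L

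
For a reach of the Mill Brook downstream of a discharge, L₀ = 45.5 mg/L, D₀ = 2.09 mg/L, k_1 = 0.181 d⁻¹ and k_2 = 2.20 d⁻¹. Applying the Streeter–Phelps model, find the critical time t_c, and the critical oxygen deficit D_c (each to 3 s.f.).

At the critical point dD/dt = 0, so k_1 L₀ e^(−k_1 t) = k_2 D. Substituting D(t) from the Streeter–Phelps equation and solving for t gives
t_c = ln[(k_2/k_1)(1 − D₀(k_2−k_1)/(k_1 L₀))] / (k_2−k_1).
Here k_2−k_1 = 2.019 d⁻¹ and 1 − D₀(k_2−k_1)/(k_1 L₀) = 1 − 2.09×2.019/(0.181×45.5) = 0.4876, so
t_c = ln(12.15 × 0.4876) / 2.019 = 1.779 / 2.019 = 0.8814 d.
D_c = (k_1/k_2) L₀ e^(−k_1 t_c) = (0.181/2.20) × 45.5 × e^(−0.181×0.8814) = 0.08227 × 45.5 × 0.8525 = 3.191 mg/L.

t_c ≈ 0.881 d; D_c ≈ 3.19 mg/L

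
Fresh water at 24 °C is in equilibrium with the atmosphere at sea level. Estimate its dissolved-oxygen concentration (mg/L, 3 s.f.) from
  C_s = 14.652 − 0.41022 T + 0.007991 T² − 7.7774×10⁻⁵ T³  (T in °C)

C_s ≈ 8.33 mg/L

C_s = 14.652 − 0.41022×24 + 0.007991×24² − 7.7774×10⁻⁵×24³ = 8.334 mg/L.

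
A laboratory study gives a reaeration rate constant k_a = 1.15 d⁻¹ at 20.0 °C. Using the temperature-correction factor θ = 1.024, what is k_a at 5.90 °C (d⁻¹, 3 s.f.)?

k_a ≈ 0.823 d⁻¹

k_a(T₂) = k_a(T₁) · θ^(T₂−T₁) = 1.15 × 1.024^(5.90−20.0)
= 1.15 × 1.024^-14.1 = 1.15 × 0.7158 = 0.8231 d⁻¹.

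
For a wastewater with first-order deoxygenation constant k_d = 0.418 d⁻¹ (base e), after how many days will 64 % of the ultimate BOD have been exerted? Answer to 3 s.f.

y/L₀ = 1 − e^(−k_d t) = 0.64 ⇒ e^(−k_d t) = 0.360
t = −ln(0.360) / 0.418 = 1.022 / 0.418 = 2.444 d.

t ≈ 2.44 d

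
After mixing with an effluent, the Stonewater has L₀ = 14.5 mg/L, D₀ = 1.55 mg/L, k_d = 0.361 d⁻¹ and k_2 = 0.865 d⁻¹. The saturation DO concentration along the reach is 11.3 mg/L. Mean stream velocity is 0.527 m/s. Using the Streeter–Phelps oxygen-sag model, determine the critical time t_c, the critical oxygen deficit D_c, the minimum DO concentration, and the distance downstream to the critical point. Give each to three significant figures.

At the critical point dD/dt = 0, so k_d L₀ e^(−k_d t) = k_2 D. Substituting D(t) from the Streeter–Phelps equation and solving for t gives
t_c = ln[(k_2/k_d)(1 − D₀(k_2−k_d)/(k_d L₀))] / (k_2−k_d).
Here k_2−k_d = 0.5040 d⁻¹ and 1 − D₀(k_2−k_d)/(k_d L₀) = 1 − 1.55×0.5040/(0.361×14.5) = 0.8508, so
t_c = ln(2.396 × 0.8508) / 0.5040 = 0.7122 / 0.5040 = 1.413 d.
L(t_c) = L₀ e^(−k_d t_c) = 14.5 × 0.6004 = 8.706 mg/L, and at the critical point k_2 D_c = k_d L, so D_c = (0.361/0.865) × 8.706 = 3.633 mg/L.
Minimum DO = C_s − D_c = 11.3 − 3.633 = 7.667 mg/L.
x_c = v t_c = 0.527 m/s × 1.413 d × 86400 s/d = 64340 m ≈ 64.3 km.

t_c ≈ 1.41 d; D_c ≈ 3.63 mg/L; min DO ≈ 7.67 mg/L; x_c ≈ 64.3 km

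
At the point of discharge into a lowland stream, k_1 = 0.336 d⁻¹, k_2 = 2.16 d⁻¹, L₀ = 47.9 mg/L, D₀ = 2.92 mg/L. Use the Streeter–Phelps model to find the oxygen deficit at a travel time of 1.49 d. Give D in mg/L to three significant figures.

k_1 L₀/(k_2−k_1) = 0.336×47.9/(2.16−0.336) = 16.09/1.824 = 8.824 mg/L.
e^(−k_1 t) = e^(−0.336×1.490) = 0.6061; e^(−k_2 t) = e^(−2.16×1.490) = 0.04002.
D = 8.824 × (0.6061 − 0.04002) + 2.92 × 0.04002 = 4.995 + 0.1169 = 5.112 mg/L.

D ≈ 5.11 mg/L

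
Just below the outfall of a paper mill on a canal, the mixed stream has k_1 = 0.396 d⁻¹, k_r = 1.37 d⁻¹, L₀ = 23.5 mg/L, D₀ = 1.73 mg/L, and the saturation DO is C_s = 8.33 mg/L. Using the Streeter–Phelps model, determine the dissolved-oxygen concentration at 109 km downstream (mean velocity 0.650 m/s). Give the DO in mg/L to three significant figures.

Travel time t = x/v = 109 km / (0.650 m/s) = 109000 m / 0.650 m/s = 167700 s = 1.941 d.
k_1 L₀/(k_r−k_1) = 0.396×23.5/(1.37−0.396) = 9.306/0.9740 = 9.554 mg/L.
e^(−k_1 t) = e^(−0.396×1.941) = 0.4637; e^(−k_r t) = e^(−1.37×1.941) = 0.07002.
D = 9.554 × (0.4637 − 0.07002) + 1.73 × 0.07002 = 3.761 + 0.1211 = 3.882 mg/L.
DO = C_s − D = 8.33 − 3.882 = 4.448 mg/L.

DO ≈ 4.45 mg/L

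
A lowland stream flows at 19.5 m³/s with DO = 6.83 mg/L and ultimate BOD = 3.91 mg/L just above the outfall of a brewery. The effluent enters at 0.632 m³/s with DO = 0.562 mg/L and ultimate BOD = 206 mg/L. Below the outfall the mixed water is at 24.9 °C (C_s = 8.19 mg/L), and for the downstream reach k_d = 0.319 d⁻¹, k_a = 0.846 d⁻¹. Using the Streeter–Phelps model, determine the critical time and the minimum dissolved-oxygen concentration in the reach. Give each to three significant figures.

t_c ≈ 1.30 d; minimum DO ≈ 5.64 mg/L

Mixed DO = (19.5×6.83 + 0.632×0.562)/(19.5+0.632) = 133.5/20.13 = 6.633 mg/L.
Mixed L₀ = (19.5×3.91 + 0.632×206)/(20.13) = 206.4/20.13 = 10.25 mg/L.
Initial deficit D₀ = C_s − DO₀ = 8.19 − 6.633 = 1.557 mg/L.
t_c = (1/0.5270) ln[(0.846/0.319)(1 − 1.557×0.5270/(0.319×10.25))] = 1.898 × ln(1.987) = 1.303 d.
D_c = (0.319/0.846) × 10.25 × e^(−0.319×1.303) = 0.3771 × 10.25 × 0.6600 = 2.552 mg/L.
Minimum DO = 8.19 − 2.552 = 5.638 mg/L.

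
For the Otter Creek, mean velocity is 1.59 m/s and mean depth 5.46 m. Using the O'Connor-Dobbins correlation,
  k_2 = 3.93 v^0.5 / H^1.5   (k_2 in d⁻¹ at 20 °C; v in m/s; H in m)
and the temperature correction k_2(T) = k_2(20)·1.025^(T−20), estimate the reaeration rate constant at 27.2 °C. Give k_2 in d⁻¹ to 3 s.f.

k_2(20) = 3.93 × 1.59^0.5 / 5.46^1.5 = 3.93 × 1.261 / 12.76 = 0.3884 d⁻¹.
k_2(27.2) = 0.3884 × 1.025^(27.2−20) = 0.3884 × 1.195 = 0.4640 d⁻¹.

k_2 ≈ 0.464 d⁻¹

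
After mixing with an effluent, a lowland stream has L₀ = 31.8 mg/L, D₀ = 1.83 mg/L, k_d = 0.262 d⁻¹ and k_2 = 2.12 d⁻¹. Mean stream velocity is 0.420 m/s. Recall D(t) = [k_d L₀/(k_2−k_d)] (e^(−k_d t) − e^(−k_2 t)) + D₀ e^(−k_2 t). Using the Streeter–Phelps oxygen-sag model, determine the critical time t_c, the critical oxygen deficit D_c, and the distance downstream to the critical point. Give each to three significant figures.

With k_2/k_d = 8.092 and 1 − D₀(k_2−k_d)/(k_d L₀) = 0.5919,
t_c = ln(8.092 × 0.5919) / (2.12 − 0.262) = ln(4.789) / 1.858 = 1.566/1.858 = 0.8431 d.
L(t_c) = L₀ e^(−k_d t_c) = 31.8 × 0.8018 = 25.50 mg/L, and at the critical point k_2 D_c = k_d L, so D_c = (0.262/2.12) × 25.50 = 3.151 mg/L.
x_c = v t_c = 0.420 m/s × 0.8431 d × 86400 s/d = 30590 m ≈ 30.6 km.

t_c ≈ 0.843 d; D_c ≈ 3.15 mg/L; x_c ≈ 30.6 km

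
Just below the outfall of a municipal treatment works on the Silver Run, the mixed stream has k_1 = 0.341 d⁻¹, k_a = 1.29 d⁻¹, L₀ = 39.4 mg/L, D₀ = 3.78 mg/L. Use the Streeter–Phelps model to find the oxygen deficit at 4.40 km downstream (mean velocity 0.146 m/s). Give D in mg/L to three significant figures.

D ≈ 5.95 mg/L

Travel time t = x/v = 4.40 km / (0.146 m/s) = 4400 m / 0.146 m/s = 30140 s = 0.3488 d.
k_1 L₀/(k_a−k_1) = 0.341×39.4/(1.29−0.341) = 13.44/0.9490 = 14.16 mg/L.
e^(−k_1 t) = e^(−0.341×0.3488) = 0.8879; e^(−k_a t) = e^(−1.29×0.3488) = 0.6377.
D = 14.16 × (0.8879 − 0.6377) + 3.78 × 0.6377 = 3.542 + 2.410 = 5.953 mg/L.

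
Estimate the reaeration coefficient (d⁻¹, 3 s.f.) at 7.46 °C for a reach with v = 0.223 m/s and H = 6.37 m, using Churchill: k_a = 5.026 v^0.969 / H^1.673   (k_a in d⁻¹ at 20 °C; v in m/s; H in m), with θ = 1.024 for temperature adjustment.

k_a ≈ 0.0394 d⁻¹

k_a(20) = 5.026 × 0.223^0.969 / 6.37^1.673 = 5.026 × 0.2336 / 22.15 = 0.05302 d⁻¹.
k_a(7.46) = 0.05302 × 1.024^(7.46−20) = 0.05302 × 0.7427 = 0.03938 d⁻¹.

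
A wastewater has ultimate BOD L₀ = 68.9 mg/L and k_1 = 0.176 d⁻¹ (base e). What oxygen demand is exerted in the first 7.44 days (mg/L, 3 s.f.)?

y ≈ 50.3 mg/L

y_t = L₀(1 − e^(−k_1 t)) = 68.9 × (1 − e^(−0.176×7.44))
= 68.9 × (1 − 0.2700) = 68.9 × 0.7300 = 50.30 mg/L.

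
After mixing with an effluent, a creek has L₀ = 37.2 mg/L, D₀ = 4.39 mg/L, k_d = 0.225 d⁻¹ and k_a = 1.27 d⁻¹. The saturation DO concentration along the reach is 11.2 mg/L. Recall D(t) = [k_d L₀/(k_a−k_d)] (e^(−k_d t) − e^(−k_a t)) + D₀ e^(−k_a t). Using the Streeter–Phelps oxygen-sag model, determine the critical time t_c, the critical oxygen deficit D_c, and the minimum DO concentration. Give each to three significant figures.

t_c ≈ 0.896 d; D_c ≈ 5.39 mg/L; min DO ≈ 5.81 mg/L

With k_a/k_d = 5.644 and 1 − D₀(k_a−k_d)/(k_d L₀) = 0.4519,
t_c = ln(5.644 × 0.4519) / (1.27 − 0.225) = ln(2.551) / 1.045 = 0.9364/1.045 = 0.8961 d.
D_c = (k_d/k_a) L₀ e^(−k_d t_c) = (0.225/1.27) × 37.2 × e^(−0.225×0.8961) = 0.1772 × 37.2 × 0.8174 = 5.387 mg/L.
Minimum DO = C_s − D_c = 11.2 − 5.387 = 5.813 mg/L.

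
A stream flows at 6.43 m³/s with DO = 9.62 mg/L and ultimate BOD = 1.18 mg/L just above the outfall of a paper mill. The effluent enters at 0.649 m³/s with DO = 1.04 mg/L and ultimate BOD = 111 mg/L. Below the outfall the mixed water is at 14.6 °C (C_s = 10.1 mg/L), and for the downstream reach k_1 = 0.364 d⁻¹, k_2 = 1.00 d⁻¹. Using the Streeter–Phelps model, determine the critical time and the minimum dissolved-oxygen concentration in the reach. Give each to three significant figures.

t_c ≈ 1.24 d; minimum DO ≈ 7.50 mg/L

Mixed DO = (6.43×9.62 + 0.649×1.04)/(6.43+0.649) = 62.53/7.079 = 8.833 mg/L.
Mixed L₀ = (6.43×1.18 + 0.649×111)/(7.079) = 79.63/7.079 = 11.25 mg/L.
Initial deficit D₀ = C_s − DO₀ = 10.1 − 8.833 = 1.267 mg/L.
t_c = (1/0.6360) ln[(1.00/0.364)(1 − 1.267×0.6360/(0.364×11.25))] = 1.572 × ln(2.207) = 1.245 d.
D_c = (0.364/1.00) × 11.25 × e^(−0.364×1.245) = 0.3640 × 11.25 × 0.6357 = 2.603 mg/L.
Minimum DO = 10.1 − 2.603 = 7.497 mg/L.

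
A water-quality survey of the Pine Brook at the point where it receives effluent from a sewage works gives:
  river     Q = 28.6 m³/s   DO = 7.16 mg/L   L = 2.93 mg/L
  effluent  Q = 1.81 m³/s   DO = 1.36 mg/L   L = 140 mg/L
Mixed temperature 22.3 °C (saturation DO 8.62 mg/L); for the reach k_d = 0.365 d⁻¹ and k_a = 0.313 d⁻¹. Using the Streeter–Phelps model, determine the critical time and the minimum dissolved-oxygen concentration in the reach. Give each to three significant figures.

t_c ≈ 2.51 d; minimum DO ≈ 3.46 mg/L

Mixed DO = (28.6×7.16 + 1.81×1.36)/(28.6+1.81) = 207.2/30.41 = 6.815 mg/L.
Mixed L₀ = (28.6×2.93 + 1.81×140)/(30.41) = 337.2/30.41 = 11.09 mg/L.
Initial deficit D₀ = C_s − DO₀ = 8.62 − 6.815 = 1.805 mg/L.
t_c = (1/-0.05200) ln[(0.313/0.365)(1 − 1.805×-0.05200/(0.365×11.09))] = -19.23 × ln(0.8774) = 2.515 d.
D_c = (0.365/0.313) × 11.09 × e^(−0.365×2.515) = 1.166 × 11.09 × 0.3994 = 5.164 mg/L.
Minimum DO = 8.62 − 5.164 = 3.456 mg/L.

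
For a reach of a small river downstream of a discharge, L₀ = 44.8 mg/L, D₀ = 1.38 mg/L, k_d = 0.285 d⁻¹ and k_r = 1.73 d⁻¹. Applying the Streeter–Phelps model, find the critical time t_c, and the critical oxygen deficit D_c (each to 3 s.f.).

t_c ≈ 1.13 d; D_c ≈ 5.35 mg/L

With k_r/k_d = 6.070 and 1 − D₀(k_r−k_d)/(k_d L₀) = 0.8438,
t_c = ln(6.070 × 0.8438) / (1.73 − 0.285) = ln(5.122) / 1.445 = 1.634/1.445 = 1.130 d.
D_c = (k_d/k_r) L₀ e^(−k_d t_c) = (0.285/1.73) × 44.8 × e^(−0.285×1.130) = 0.1647 × 44.8 × 0.7246 = 5.347 mg/L.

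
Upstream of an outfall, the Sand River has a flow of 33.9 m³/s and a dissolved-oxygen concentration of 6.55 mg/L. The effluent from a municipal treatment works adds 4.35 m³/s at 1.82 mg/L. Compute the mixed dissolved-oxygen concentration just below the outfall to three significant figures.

Flow-weighted mixing: C = (Q_r C_r + Q_w C_w)/(Q_r + Q_w)
= (33.9×6.55 + 4.35×1.82)/(33.9 + 4.35) = 230.0/38.25 = 6.012 mg/L.

6.01 mg/L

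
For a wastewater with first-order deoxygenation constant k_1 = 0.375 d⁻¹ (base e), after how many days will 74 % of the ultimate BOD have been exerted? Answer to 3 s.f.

y/L₀ = 1 − e^(−k_1 t) = 0.74 ⇒ e^(−k_1 t) = 0.260
t = −ln(0.260) / 0.375 = 1.347 / 0.375 = 3.592 d.

t ≈ 3.59 d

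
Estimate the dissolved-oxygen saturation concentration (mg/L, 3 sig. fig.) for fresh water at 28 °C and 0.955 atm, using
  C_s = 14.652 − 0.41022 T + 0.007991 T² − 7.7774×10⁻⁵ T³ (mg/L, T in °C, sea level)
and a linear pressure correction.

At sea level: C_s = 14.652 − 0.41022×28 + 0.007991×28² − 7.7774×10⁻⁵×28³ = 7.723 mg/L.
Pressure correction: C_s' = 7.723 × 0.955 = 7.376 mg/L.

C_s ≈ 7.38 mg/L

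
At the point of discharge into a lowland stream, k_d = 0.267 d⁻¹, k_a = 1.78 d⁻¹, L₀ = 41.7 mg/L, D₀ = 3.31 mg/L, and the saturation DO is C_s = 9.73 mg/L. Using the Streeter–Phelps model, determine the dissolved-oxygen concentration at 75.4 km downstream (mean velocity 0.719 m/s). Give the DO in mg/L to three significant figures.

Travel time t = x/v = 75.4 km / (0.719 m/s) = 75400 m / 0.719 m/s = 104900 s = 1.214 d.
k_d L₀/(k_a−k_d) = 0.267×41.7/(1.78−0.267) = 11.13/1.513 = 7.359 mg/L.
e^(−k_d t) = e^(−0.267×1.214) = 0.7232; e^(−k_a t) = e^(−1.78×1.214) = 0.1153.
D = 7.359 × (0.7232 − 0.1153) + 3.31 × 0.1153 = 4.474 + 0.3815 = 4.855 mg/L.
DO = C_s − D = 9.73 − 4.855 = 4.875 mg/L.

DO ≈ 4.87 mg/L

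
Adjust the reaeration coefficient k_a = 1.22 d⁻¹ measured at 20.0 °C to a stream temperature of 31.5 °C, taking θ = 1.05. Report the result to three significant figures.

k_a(T₂) = k_a(T₁) · θ^(T₂−T₁) = 1.22 × 1.05^(31.5−20.0)
= 1.22 × 1.05^11.5 = 1.22 × 1.753 = 2.138 d⁻¹.

k_a ≈ 2.14 d⁻¹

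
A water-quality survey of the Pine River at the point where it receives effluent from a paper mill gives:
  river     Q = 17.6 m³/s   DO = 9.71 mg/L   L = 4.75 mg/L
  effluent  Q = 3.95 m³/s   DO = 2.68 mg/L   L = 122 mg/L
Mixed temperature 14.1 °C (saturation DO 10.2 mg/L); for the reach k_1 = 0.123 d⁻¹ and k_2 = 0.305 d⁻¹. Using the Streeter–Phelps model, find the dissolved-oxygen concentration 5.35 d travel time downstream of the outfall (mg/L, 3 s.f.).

Mixed DO = (17.6×9.71 + 3.95×2.68)/(17.6+3.95) = 181.5/21.55 = 8.421 mg/L.
Mixed L₀ = (17.6×4.75 + 3.95×122)/(21.55) = 565.5/21.55 = 26.24 mg/L.
Initial deficit D₀ = C_s − DO₀ = 10.2 − 8.421 = 1.779 mg/L.
D(5.35) = [0.123×26.24/(0.305−0.123)](e^(−0.123×5.35) − e^(−0.305×5.35)) + 1.779 e^(−0.305×5.35)
= 17.73 × (0.5179 − 0.1956) + 1.779 × 0.1956 = 6.063 mg/L.
DO = 10.2 − 6.063 = 4.137 mg/L.

DO ≈ 4.14 mg/L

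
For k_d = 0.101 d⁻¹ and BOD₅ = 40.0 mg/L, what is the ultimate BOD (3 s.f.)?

L₀ ≈ 101 mg/L

BOD₅ = L₀(1 − e^(−5k_d)) ⇒ L₀ = BOD₅ / (1 − e^(−5×0.101))
= 40.0 / (1 − 0.6035) = 40.0 / 0.3965 = 100.9 mg/L.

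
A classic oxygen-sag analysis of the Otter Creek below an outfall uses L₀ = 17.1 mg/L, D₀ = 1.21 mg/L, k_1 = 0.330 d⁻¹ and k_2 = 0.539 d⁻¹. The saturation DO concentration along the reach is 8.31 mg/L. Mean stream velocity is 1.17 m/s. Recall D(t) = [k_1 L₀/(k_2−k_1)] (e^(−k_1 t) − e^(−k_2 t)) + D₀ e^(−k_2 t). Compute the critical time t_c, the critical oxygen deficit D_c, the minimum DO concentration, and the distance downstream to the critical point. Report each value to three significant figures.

t_c = [1/(k_2−k_1)] ln[(k_2/k_1)(1 − D₀(k_2−k_1)/(k_1 L₀))]
= [1/(0.539−0.330)] ln[(0.539/0.330)(1 − 1.21×0.2090/(0.330×17.1))]
= (1/0.2090) ln[1.633 × 0.9552] = 4.785 × ln(1.560) = 4.785 × 0.4448 = 2.128 d.
L(t_c) = L₀ e^(−k_1 t_c) = 17.1 × 0.4955 = 8.472 mg/L, and at the critical point k_2 D_c = k_1 L, so D_c = (0.330/0.539) × 8.472 = 5.187 mg/L.
Minimum DO = C_s − D_c = 8.31 − 5.187 = 3.123 mg/L.
x_c = v t_c = 1.17 m/s × 2.128 d × 86400 s/d = 215100 m ≈ 215 km.

t_c ≈ 2.13 d; D_c ≈ 5.19 mg/L; min DO ≈ 3.12 mg/L; x_c ≈ 215 km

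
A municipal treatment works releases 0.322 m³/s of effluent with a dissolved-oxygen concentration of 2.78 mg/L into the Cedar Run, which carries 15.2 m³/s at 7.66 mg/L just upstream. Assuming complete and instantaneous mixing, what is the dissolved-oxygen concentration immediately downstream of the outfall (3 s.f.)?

Flow-weighted mixing: C = (Q_r C_r + Q_w C_w)/(Q_r + Q_w)
= (15.2×7.66 + 0.322×2.78)/(15.2 + 0.322) = 117.3/15.52 = 7.559 mg/L.

7.56 mg/L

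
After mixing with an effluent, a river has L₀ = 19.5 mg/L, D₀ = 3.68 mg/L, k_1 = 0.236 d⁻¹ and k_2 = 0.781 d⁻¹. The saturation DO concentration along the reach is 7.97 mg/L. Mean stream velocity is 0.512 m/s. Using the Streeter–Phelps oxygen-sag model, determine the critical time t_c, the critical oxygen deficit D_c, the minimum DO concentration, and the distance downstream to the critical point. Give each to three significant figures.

With k_2/k_1 = 3.309 and 1 − D₀(k_2−k_1)/(k_1 L₀) = 0.5642,
t_c = ln(3.309 × 0.5642) / (0.781 − 0.236) = ln(1.867) / 0.5450 = 0.6244/0.5450 = 1.146 d.
D_c = (k_1/k_2) L₀ e^(−k_1 t_c) = (0.236/0.781) × 19.5 × e^(−0.236×1.146) = 0.3022 × 19.5 × 0.7631 = 4.496 mg/L.
Minimum DO = C_s − D_c = 7.97 − 4.496 = 3.474 mg/L.
x_c = v t_c = 0.512 m/s × 1.146 d × 86400 s/d = 50680 m ≈ 50.7 km.

t_c ≈ 1.15 d; D_c ≈ 4.50 mg/L; min DO ≈ 3.47 mg/L; x_c ≈ 50.7 km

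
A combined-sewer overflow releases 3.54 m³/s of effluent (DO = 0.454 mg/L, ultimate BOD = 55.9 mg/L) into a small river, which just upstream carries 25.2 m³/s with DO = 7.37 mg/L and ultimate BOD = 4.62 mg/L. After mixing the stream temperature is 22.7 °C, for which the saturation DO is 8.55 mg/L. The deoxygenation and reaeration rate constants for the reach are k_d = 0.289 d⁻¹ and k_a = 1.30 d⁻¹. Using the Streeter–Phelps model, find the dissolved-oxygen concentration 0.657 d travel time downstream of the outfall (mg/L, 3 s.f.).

Mixed DO = (25.2×7.37 + 3.54×0.454)/(25.2+3.54) = 187.3/28.74 = 6.518 mg/L.
Mixed L₀ = (25.2×4.62 + 3.54×55.9)/(28.74) = 314.3/28.74 = 10.94 mg/L.
Initial deficit D₀ = C_s − DO₀ = 8.55 − 6.518 = 2.032 mg/L.
D(0.657) = [0.289×10.94/(1.30−0.289)](e^(−0.289×0.657) − e^(−1.30×0.657)) + 2.032 e^(−1.30×0.657)
= 3.126 × (0.8271 − 0.4257) + 2.032 × 0.4257 = 2.120 mg/L.
DO = 8.55 − 2.120 = 6.430 mg/L.

DO ≈ 6.43 mg/L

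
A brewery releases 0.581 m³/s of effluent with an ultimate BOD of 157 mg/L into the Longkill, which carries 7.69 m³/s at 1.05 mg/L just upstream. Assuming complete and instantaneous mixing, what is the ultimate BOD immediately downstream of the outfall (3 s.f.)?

Flow-weighted mixing: C = (Q_r C_r + Q_w C_w)/(Q_r + Q_w)
= (7.69×1.05 + 0.581×157)/(7.69 + 0.581) = 99.29/8.271 = 12.00 mg/L.

12.0 mg/L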